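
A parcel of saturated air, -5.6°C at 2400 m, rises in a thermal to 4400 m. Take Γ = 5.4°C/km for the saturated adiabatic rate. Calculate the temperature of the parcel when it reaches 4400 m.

-16.4°C

2400–4400 m, saturated adiabatic: Δz = 2 km ⇒ ΔT = -10.8°C; T = -16.4°C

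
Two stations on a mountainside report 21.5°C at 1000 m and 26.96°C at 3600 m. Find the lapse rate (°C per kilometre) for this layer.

Γ = −ΔT/Δz = (21.5 − 26.96) / (3600 − 1000) m
  = -5.46°C / 2.6 km = -2.1°C/km

-2.1°C/km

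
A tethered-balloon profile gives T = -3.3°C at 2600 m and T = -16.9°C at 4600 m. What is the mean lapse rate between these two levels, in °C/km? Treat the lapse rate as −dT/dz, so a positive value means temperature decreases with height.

Γ = −ΔT/Δz = (-3.3 − (-16.9)) / (4600 − 2600) m
  = 13.6°C / 2 km = 6.8°C/km

6.8°C/km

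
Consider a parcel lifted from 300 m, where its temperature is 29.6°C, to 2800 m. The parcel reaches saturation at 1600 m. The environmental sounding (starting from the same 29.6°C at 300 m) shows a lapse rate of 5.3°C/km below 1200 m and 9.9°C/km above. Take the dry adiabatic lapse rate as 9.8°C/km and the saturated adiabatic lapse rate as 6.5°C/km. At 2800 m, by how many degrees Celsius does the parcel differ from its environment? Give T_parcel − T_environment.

+0.07°C (parcel warmer than environment)

Parcel:
  From 300 m to 1600 m (dry): cools by 9.8 × 1.3 = 12.74°C, giving 16.86°C.
  From 1600 m to 2800 m (saturated): cools by 6.5 × 1.2 = 7.8°C, giving 9.06°C.
Environment:
  From 300 m to 1200 m (environment, lower layer): cools by 5.3 × 0.9 = 4.77°C, giving 24.83°C.
  From 1200 m to 2800 m (environment, upper layer): cools by 9.9 × 1.6 = 15.84°C, giving 8.99°C.
T_parcel − T_env = 9.06 − 8.99 = +0.07°C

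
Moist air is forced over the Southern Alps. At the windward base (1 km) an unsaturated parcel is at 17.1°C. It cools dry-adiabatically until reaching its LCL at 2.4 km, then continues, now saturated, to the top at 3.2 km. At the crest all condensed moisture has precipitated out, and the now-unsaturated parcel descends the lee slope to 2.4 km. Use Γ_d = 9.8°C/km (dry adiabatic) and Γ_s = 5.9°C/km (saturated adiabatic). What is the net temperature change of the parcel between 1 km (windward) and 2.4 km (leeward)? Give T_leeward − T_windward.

1000 → 2400 m (dry, 9.8°C/km): ΔT = -9.8 × 1.4 = -13.72°C → T = 3.38°C
2400 → 3200 m (saturated, 5.9°C/km): ΔT = -5.9 × 0.8 = -4.72°C → T = -1.34°C
3200 → 2400 m (dry descent, 9.8°C/km): ΔT = +9.8 × 0.8 = +7.84°C → T = 6.5°C
Net change vs windward start: 6.5 − 17.1 = -10.6°C

-10.6°C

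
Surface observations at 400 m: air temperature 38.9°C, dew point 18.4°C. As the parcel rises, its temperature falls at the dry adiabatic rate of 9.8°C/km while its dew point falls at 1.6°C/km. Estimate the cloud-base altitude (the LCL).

2900 m

T and T_d converge at 9.8 − 1.6 = 8.2°C per km
Height above start = (38.9 − 18.4) / 8.2 = 2.5 km
LCL altitude = 400 m + 2500 m = 2900 m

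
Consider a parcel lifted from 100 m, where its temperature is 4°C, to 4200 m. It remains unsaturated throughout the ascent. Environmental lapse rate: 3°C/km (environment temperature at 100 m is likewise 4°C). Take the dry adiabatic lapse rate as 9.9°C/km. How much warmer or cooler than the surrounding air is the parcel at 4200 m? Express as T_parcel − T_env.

-28.29°C (parcel cooler than environment)

Parcel:
  100–4200 m, dry: Δz = 4.1 km ⇒ ΔT = -40.59°C; T = -36.59°C
Environment:
  100–4200 m, environment: Δz = 4.1 km ⇒ ΔT = -12.3°C; T = -8.3°C
T_parcel − T_env = -36.59 − (-8.3) = -28.29°C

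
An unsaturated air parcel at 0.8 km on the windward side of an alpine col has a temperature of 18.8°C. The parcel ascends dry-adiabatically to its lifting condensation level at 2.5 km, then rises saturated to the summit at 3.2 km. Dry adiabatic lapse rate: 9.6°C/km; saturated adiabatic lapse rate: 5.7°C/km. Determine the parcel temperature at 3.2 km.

-1.51°C

Dry to 2500 m: -9.6 × 1.7 km = -16.32°C, so T = 2.48°C.
Saturated to 3200 m: -5.7 × 0.7 km = -3.99°C, so T = -1.51°C.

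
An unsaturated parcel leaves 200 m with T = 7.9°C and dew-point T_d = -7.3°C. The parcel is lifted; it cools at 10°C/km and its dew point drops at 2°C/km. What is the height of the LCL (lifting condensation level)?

T and T_d converge at 10 − 2 = 8°C per km
Height above start = (7.9 − (-7.3)) / 8 = 1.9 km
LCL altitude = 200 m + 1900 m = 2100 m

2100 m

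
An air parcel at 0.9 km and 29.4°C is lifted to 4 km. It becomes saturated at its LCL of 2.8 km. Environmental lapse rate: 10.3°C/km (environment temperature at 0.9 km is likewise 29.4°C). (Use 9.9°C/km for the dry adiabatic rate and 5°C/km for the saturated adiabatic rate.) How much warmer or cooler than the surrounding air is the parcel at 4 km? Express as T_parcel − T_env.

Parcel:
  From 900 m to 2800 m (dry): cools by 9.9 × 1.9 = 18.81°C, giving 10.59°C.
  From 2800 m to 4000 m (saturated): cools by 5 × 1.2 = 6°C, giving 4.59°C.
Environment:
  From 900 m to 4000 m (environment): cools by 10.3 × 3.1 = 31.93°C, giving -2.53°C.
T_parcel − T_env = 4.59 − (-2.53) = +7.12°C

+7.12°C (parcel warmer than environment)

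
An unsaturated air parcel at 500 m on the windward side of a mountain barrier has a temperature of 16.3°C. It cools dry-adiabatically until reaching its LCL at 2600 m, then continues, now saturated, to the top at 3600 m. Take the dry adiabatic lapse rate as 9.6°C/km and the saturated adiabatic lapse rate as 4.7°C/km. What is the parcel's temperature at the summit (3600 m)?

500–2600 m, dry: Δz = 2.1 km ⇒ ΔT = -20.16°C; T = -3.86°C
2600–3600 m, saturated: Δz = 1 km ⇒ ΔT = -4.7°C; T = -8.56°C

-8.56°C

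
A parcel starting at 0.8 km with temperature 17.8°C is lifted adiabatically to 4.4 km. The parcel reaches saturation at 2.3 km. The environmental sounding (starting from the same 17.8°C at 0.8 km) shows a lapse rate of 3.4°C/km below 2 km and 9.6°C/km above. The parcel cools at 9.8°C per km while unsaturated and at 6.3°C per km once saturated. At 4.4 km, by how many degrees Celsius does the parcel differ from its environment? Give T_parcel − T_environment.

-0.81°C (parcel cooler than environment)

Parcel:
  800–2300 m, dry: Δz = 1.5 km ⇒ ΔT = -14.7°C; T = 3.1°C
  2300–4400 m, saturated: Δz = 2.1 km ⇒ ΔT = -13.23°C; T = -10.13°C
Environment:
  800–2000 m, environment, lower layer: Δz = 1.2 km ⇒ ΔT = -4.08°C; T = 13.72°C
  2000–4400 m, environment, upper layer: Δz = 2.4 km ⇒ ΔT = -23.04°C; T = -9.32°C
T_parcel − T_env = -10.13 − (-9.32) = -0.81°C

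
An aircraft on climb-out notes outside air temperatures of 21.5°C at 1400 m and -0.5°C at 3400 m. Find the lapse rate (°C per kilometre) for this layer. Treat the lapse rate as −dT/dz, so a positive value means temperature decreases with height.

Γ = −ΔT/Δz = (21.5 − (-0.5)) / (3400 − 1400) m
  = 22°C / 2 km = 11°C/km

11°C/km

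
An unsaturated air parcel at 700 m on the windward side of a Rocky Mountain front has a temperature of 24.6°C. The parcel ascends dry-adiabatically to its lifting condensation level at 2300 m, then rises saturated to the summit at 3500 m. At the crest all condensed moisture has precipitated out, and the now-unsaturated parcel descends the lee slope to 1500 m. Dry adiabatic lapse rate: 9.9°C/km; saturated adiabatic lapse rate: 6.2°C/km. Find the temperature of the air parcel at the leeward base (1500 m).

700–2300 m, dry: Δz = 1.6 km ⇒ ΔT = -15.84°C; T = 8.76°C
2300–3500 m, saturated: Δz = 1.2 km ⇒ ΔT = -7.44°C; T = 1.32°C
3500–1500 m, dry descent: Δz = 2 km ⇒ ΔT = +19.8°C; T = 21.12°C

21.12°C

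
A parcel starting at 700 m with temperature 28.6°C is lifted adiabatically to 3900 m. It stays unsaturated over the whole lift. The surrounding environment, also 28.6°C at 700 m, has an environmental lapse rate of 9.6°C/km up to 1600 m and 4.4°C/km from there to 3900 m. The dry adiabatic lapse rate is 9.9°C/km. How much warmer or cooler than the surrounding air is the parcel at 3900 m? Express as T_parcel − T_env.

-12.92°C (parcel cooler than environment)

Parcel:
  700 → 3900 m (dry, 9.9°C/km): ΔT = -9.9 × 3.2 = -31.68°C → T = -3.08°C
Environment:
  700 → 1600 m (environment, lower layer, 9.6°C/km): ΔT = -9.6 × 0.9 = -8.64°C → T = 19.96°C
  1600 → 3900 m (environment, upper layer, 4.4°C/km): ΔT = -4.4 × 2.3 = -10.12°C → T = 9.84°C
T_parcel − T_env = -3.08 − 9.84 = -12.92°C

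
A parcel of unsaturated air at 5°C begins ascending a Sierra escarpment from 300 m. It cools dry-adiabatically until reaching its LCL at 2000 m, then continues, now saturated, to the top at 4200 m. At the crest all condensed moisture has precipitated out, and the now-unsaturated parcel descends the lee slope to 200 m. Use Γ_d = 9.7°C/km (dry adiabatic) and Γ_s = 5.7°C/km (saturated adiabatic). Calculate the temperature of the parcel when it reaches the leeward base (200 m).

14.77°C

Dry to 2000 m: -9.7 × 1.7 km = -16.49°C, so T = -11.49°C.
Saturated to 4200 m: -5.7 × 2.2 km = -12.54°C, so T = -24.03°C.
Dry descent to 200 m: +9.7 × 4 km = +38.8°C, so T = 14.77°C.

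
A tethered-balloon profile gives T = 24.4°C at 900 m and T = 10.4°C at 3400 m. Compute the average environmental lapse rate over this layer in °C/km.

5.6°C/km

Γ = −ΔT/Δz = (24.4 − 10.4) / (3400 − 900) m
  = 14°C / 2.5 km = 5.6°C/km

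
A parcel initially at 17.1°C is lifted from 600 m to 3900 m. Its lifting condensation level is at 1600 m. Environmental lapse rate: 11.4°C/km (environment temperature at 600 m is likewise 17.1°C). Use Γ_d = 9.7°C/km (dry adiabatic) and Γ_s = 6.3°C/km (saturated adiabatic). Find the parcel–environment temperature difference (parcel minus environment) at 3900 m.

+13.43°C (parcel warmer than environment)

Parcel:
  600–1600 m, dry: Δz = 1 km ⇒ ΔT = -9.7°C; T = 7.4°C
  1600–3900 m, saturated: Δz = 2.3 km ⇒ ΔT = -14.49°C; T = -7.09°C
Environment:
  600–3900 m, environment: Δz = 3.3 km ⇒ ΔT = -37.62°C; T = -20.52°C
T_parcel − T_env = -7.09 − (-20.52) = +13.43°C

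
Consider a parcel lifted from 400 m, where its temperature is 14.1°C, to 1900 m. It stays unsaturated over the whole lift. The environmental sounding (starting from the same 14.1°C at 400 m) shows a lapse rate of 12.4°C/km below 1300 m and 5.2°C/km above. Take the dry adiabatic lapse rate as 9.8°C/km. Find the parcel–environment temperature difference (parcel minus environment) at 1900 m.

-0.42°C (parcel cooler than environment)

Parcel:
  Dry to 1900 m: -9.8 × 1.5 km = -14.7°C, so T = -0.6°C.
Environment:
  Environment, lower layer to 1300 m: -12.4 × 0.9 km = -11.16°C, so T = 2.94°C.
  Environment, upper layer to 1900 m: -5.2 × 0.6 km = -3.12°C, so T = -0.18°C.
T_parcel − T_env = -0.6 − (-0.18) = -0.42°C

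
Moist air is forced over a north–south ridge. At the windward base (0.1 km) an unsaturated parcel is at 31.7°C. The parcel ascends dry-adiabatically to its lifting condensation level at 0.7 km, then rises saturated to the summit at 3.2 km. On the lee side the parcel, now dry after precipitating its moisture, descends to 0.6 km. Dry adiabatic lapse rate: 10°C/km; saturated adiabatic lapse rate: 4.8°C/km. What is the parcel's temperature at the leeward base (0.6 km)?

Dry to 700 m: -10 × 0.6 km = -6°C, so T = 25.7°C.
Saturated to 3200 m: -4.8 × 2.5 km = -12°C, so T = 13.7°C.
Dry descent to 600 m: +10 × 2.6 km = +26°C, so T = 39.7°C.

39.7°C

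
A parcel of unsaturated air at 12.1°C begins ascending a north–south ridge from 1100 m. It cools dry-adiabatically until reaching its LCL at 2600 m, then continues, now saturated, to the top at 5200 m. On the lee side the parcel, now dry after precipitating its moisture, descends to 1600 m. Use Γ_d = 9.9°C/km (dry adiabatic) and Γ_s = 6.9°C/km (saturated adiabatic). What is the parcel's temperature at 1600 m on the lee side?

From 1100 m to 2600 m (dry): cools by 9.9 × 1.5 = 14.85°C, giving -2.75°C.
From 2600 m to 5200 m (saturated): cools by 6.9 × 2.6 = 17.94°C, giving -20.69°C.
From 5200 m to 1600 m (dry descent): warms by 9.9 × 3.6 = 35.64°C, giving 14.95°C.

14.95°C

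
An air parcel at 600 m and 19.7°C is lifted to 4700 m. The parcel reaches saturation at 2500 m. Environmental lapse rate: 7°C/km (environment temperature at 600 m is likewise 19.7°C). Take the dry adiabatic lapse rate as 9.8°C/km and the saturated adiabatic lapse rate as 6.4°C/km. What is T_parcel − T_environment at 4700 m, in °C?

-4°C (parcel cooler than environment)

Parcel:
  Dry to 2500 m: -9.8 × 1.9 km = -18.62°C, so T = 1.08°C.
  Saturated to 4700 m: -6.4 × 2.2 km = -14.08°C, so T = -13°C.
Environment:
  Environment to 4700 m: -7 × 4.1 km = -28.7°C, so T = -9°C.
T_parcel − T_env = -13 − (-9) = -4°C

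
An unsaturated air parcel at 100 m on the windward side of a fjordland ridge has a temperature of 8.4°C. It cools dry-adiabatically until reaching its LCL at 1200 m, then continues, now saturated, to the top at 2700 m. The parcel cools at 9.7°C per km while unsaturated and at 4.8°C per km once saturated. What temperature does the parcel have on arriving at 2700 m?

100 → 1200 m (dry, 9.7°C/km): ΔT = -9.7 × 1.1 = -10.67°C → T = -2.27°C
1200 → 2700 m (saturated, 4.8°C/km): ΔT = -4.8 × 1.5 = -7.2°C → T = -9.47°C

-9.47°C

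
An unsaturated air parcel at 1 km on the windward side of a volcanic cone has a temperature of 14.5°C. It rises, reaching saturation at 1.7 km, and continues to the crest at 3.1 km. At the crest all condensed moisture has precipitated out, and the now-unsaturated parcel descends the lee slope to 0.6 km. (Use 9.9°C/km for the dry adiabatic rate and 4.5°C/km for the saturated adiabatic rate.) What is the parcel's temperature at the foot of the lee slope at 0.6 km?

26.02°C

From 1000 m to 1700 m (dry): cools by 9.9 × 0.7 = 6.93°C, giving 7.57°C.
From 1700 m to 3100 m (saturated): cools by 4.5 × 1.4 = 6.3°C, giving 1.27°C.
From 3100 m to 600 m (dry descent): warms by 9.9 × 2.5 = 24.75°C, giving 26.02°C.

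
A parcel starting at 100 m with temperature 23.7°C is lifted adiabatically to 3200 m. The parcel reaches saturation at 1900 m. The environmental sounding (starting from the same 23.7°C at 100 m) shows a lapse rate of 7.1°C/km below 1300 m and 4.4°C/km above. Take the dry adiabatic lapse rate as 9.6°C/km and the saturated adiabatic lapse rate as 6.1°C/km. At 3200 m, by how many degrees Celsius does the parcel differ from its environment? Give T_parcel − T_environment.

Parcel:
  100–1900 m, dry: Δz = 1.8 km ⇒ ΔT = -17.28°C; T = 6.42°C
  1900–3200 m, saturated: Δz = 1.3 km ⇒ ΔT = -7.93°C; T = -1.51°C
Environment:
  100–1300 m, environment, lower layer: Δz = 1.2 km ⇒ ΔT = -8.52°C; T = 15.18°C
  1300–3200 m, environment, upper layer: Δz = 1.9 km ⇒ ΔT = -8.36°C; T = 6.82°C
T_parcel − T_env = -1.51 − 6.82 = -8.33°C

-8.33°C (parcel cooler than environment)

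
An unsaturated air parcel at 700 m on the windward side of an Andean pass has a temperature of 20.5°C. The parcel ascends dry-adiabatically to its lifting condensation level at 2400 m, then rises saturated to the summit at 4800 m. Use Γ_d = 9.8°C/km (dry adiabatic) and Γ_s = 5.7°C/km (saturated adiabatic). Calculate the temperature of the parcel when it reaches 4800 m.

From 700 m to 2400 m (dry): cools by 9.8 × 1.7 = 16.66°C, giving 3.84°C.
From 2400 m to 4800 m (saturated): cools by 5.7 × 2.4 = 13.68°C, giving -9.84°C.

-9.84°C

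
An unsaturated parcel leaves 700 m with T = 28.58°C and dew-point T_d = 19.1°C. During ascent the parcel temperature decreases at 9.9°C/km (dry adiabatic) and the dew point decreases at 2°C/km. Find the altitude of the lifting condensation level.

T and T_d converge at 9.9 − 2 = 7.9°C per km
Height above start = (28.58 − 19.1) / 7.9 = 1.2 km
LCL altitude = 700 m + 1200 m = 1900 m

1900 m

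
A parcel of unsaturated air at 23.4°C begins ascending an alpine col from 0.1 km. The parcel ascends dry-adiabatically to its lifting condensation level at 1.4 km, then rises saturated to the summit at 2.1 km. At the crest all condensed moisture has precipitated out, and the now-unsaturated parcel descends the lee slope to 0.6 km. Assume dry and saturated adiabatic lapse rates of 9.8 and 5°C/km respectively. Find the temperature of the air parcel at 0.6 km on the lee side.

21.86°C

100–1400 m, dry: Δz = 1.3 km ⇒ ΔT = -12.74°C; T = 10.66°C
1400–2100 m, saturated: Δz = 0.7 km ⇒ ΔT = -3.5°C; T = 7.16°C
2100–600 m, dry descent: Δz = 1.5 km ⇒ ΔT = +14.7°C; T = 21.86°C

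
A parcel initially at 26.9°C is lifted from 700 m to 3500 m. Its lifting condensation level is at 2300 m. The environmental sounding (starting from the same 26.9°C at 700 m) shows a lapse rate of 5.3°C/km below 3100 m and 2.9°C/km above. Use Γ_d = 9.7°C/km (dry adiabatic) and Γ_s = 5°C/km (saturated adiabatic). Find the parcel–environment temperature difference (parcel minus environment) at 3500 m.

Parcel:
  700–2300 m, dry: Δz = 1.6 km ⇒ ΔT = -15.52°C; T = 11.38°C
  2300–3500 m, saturated: Δz = 1.2 km ⇒ ΔT = -6°C; T = 5.38°C
Environment:
  700–3100 m, environment, lower layer: Δz = 2.4 km ⇒ ΔT = -12.72°C; T = 14.18°C
  3100–3500 m, environment, upper layer: Δz = 0.4 km ⇒ ΔT = -1.16°C; T = 13.02°C
T_parcel − T_env = 5.38 − 13.02 = -7.64°C

-7.64°C (parcel cooler than environment)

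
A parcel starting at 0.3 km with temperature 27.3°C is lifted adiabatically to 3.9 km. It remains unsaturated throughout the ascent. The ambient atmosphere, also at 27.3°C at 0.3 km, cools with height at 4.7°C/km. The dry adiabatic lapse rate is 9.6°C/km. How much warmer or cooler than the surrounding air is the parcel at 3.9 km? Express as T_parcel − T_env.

Parcel:
  Dry to 3900 m: -9.6 × 3.6 km = -34.56°C, so T = -7.26°C.
Environment:
  Environment to 3900 m: -4.7 × 3.6 km = -16.92°C, so T = 10.38°C.
T_parcel − T_env = -7.26 − 10.38 = -17.64°C

-17.64°C (parcel cooler than environment)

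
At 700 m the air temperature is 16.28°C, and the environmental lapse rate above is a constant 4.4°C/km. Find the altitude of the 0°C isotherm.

Height above start = (16.28 − 0) / 4.4 = 3.7 km
Altitude = 700 m + 3700 m = 4400 m

4400 m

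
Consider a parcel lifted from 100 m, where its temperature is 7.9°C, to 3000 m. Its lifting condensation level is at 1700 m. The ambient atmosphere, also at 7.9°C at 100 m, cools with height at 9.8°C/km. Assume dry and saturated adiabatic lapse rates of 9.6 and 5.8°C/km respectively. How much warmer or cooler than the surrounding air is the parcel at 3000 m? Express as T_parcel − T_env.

Parcel:
  From 100 m to 1700 m (dry): cools by 9.6 × 1.6 = 15.36°C, giving -7.46°C.
  From 1700 m to 3000 m (saturated): cools by 5.8 × 1.3 = 7.54°C, giving -15°C.
Environment:
  From 100 m to 3000 m (environment): cools by 9.8 × 2.9 = 28.42°C, giving -20.52°C.
T_parcel − T_env = -15 − (-20.52) = +5.52°C

+5.52°C (parcel warmer than environment)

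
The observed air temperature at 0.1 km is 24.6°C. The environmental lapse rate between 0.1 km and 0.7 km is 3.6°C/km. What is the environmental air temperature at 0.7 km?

22.44°C

100–700 m, environmental: Δz = 0.6 km ⇒ ΔT = -2.16°C; T = 22.44°C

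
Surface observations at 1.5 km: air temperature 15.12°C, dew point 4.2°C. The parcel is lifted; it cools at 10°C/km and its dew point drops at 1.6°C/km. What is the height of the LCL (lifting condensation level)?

T and T_d converge at 10 − 1.6 = 8.4°C per km
Height above start = (15.12 − 4.2) / 8.4 = 1.3 km
LCL altitude = 1500 m + 1300 m = 2800 m

2.8 km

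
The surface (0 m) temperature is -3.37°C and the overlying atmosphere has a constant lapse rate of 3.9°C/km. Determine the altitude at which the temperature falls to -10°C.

1700 m

Height above start = (-3.37 − (-10)) / 3.9 = 1.7 km
Altitude = 0 m + 1700 m = 1700 m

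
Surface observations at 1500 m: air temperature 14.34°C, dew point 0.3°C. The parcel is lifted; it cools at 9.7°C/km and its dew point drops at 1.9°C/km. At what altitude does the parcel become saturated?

3300 m

T and T_d converge at 9.7 − 1.9 = 7.8°C per km
Height above start = (14.34 − 0.3) / 7.8 = 1.8 km
LCL altitude = 1500 m + 1800 m = 3300 m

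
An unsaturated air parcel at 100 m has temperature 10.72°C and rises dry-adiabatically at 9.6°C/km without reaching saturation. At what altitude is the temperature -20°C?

3300 m

Height above start = (10.72 − (-20)) / 9.6 = 3.2 km
Altitude = 100 m + 3200 m = 3300 m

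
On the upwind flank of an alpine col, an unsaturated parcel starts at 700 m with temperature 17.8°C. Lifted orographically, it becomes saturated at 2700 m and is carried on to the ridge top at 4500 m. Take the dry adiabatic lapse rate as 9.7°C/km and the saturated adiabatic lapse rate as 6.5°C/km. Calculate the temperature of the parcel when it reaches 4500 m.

-13.3°C

From 700 m to 2700 m (dry): cools by 9.7 × 2 = 19.4°C, giving -1.6°C.
From 2700 m to 4500 m (saturated): cools by 6.5 × 1.8 = 11.7°C, giving -13.3°C.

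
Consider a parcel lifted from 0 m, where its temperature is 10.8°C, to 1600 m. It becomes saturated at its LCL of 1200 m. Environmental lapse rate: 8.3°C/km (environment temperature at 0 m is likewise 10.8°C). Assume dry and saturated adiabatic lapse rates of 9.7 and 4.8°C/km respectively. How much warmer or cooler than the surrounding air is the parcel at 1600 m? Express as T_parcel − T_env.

-0.28°C (parcel cooler than environment)

Parcel:
  From 0 m to 1200 m (dry): cools by 9.7 × 1.2 = 11.64°C, giving -0.84°C.
  From 1200 m to 1600 m (saturated): cools by 4.8 × 0.4 = 1.92°C, giving -2.76°C.
Environment:
  From 0 m to 1600 m (environment): cools by 8.3 × 1.6 = 13.28°C, giving -2.48°C.
T_parcel − T_env = -2.76 − (-2.48) = -0.28°C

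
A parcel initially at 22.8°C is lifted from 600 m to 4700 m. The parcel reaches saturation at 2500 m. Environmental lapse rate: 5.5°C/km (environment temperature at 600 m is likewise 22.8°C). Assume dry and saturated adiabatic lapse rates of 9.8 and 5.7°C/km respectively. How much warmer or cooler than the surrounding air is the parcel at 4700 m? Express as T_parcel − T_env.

Parcel:
  From 600 m to 2500 m (dry): cools by 9.8 × 1.9 = 18.62°C, giving 4.18°C.
  From 2500 m to 4700 m (saturated): cools by 5.7 × 2.2 = 12.54°C, giving -8.36°C.
Environment:
  From 600 m to 4700 m (environment): cools by 5.5 × 4.1 = 22.55°C, giving 0.25°C.
T_parcel − T_env = -8.36 − 0.25 = -8.61°C

-8.61°C (parcel cooler than environment)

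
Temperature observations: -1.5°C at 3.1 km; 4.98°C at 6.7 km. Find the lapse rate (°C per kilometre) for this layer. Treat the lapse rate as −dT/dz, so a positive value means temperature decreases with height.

-1.8°C/km

Γ = −ΔT/Δz = (-1.5 − 4.98) / (6700 − 3100) m
  = -6.48°C / 3.6 km = -1.8°C/km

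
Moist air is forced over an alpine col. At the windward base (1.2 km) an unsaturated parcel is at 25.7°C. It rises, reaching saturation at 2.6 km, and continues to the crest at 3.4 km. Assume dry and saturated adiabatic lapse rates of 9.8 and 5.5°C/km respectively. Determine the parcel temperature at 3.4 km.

7.58°C

Dry to 2600 m: -9.8 × 1.4 km = -13.72°C, so T = 11.98°C.
Saturated to 3400 m: -5.5 × 0.8 km = -4.4°C, so T = 7.58°C.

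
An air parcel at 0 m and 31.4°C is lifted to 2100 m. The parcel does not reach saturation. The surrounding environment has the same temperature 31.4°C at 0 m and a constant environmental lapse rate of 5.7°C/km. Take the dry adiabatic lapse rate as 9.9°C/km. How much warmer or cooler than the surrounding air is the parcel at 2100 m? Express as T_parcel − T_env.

-8.82°C (parcel cooler than environment)

Parcel:
  From 0 m to 2100 m (dry): cools by 9.9 × 2.1 = 20.79°C, giving 10.61°C.
Environment:
  From 0 m to 2100 m (environment): cools by 5.7 × 2.1 = 11.97°C, giving 19.43°C.
T_parcel − T_env = 10.61 − 19.43 = -8.82°C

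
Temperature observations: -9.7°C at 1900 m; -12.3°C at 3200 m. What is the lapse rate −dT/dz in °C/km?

Γ = −ΔT/Δz = (-9.7 − (-12.3)) / (3200 − 1900) m
  = 2.6°C / 1.3 km = 2°C/km

2°C/km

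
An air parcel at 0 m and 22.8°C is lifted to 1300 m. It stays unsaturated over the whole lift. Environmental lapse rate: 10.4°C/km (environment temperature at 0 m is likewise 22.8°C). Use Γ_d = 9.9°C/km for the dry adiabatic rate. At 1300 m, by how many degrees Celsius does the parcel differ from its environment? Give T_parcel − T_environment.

Parcel:
  0 → 1300 m (dry, 9.9°C/km): ΔT = -9.9 × 1.3 = -12.87°C → T = 9.93°C
Environment:
  0 → 1300 m (environment, 10.4°C/km): ΔT = -10.4 × 1.3 = -13.52°C → T = 9.28°C
T_parcel − T_env = 9.93 − 9.28 = +0.65°C

+0.65°C (parcel warmer than environment)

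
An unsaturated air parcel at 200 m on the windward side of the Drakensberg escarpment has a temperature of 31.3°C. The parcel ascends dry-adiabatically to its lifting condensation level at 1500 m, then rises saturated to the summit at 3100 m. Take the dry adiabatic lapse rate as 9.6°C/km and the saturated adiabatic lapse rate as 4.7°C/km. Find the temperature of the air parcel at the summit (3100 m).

11.3°C

200–1500 m, dry: Δz = 1.3 km ⇒ ΔT = -12.48°C; T = 18.82°C
1500–3100 m, saturated: Δz = 1.6 km ⇒ ΔT = -7.52°C; T = 11.3°C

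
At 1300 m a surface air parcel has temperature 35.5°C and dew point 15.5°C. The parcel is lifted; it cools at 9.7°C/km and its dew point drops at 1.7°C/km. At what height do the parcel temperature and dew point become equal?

T and T_d converge at 9.7 − 1.7 = 8°C per km
Height above start = (35.5 − 15.5) / 8 = 2.5 km
LCL altitude = 1300 m + 2500 m = 3800 m

3800 m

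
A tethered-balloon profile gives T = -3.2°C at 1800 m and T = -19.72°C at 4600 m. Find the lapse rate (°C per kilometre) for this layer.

Γ = −ΔT/Δz = (-3.2 − (-19.72)) / (4600 − 1800) m
  = 16.52°C / 2.8 km = 5.9°C/km

5.9°C/km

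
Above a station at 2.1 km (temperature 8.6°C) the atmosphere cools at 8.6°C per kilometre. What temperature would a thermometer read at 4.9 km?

-15.48°C

2100 → 4900 m (environmental, 8.6°C/km): ΔT = -8.6 × 2.8 = -24.08°C → T = -15.48°C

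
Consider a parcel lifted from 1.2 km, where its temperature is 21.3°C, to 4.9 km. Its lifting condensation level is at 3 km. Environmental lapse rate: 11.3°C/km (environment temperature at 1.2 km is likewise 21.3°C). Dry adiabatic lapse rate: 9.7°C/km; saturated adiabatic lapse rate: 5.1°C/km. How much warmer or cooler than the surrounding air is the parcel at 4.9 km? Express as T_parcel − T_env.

Parcel:
  1200–3000 m, dry: Δz = 1.8 km ⇒ ΔT = -17.46°C; T = 3.84°C
  3000–4900 m, saturated: Δz = 1.9 km ⇒ ΔT = -9.69°C; T = -5.85°C
Environment:
  1200–4900 m, environment: Δz = 3.7 km ⇒ ΔT = -41.81°C; T = -20.51°C
T_parcel − T_env = -5.85 − (-20.51) = +14.66°C

+14.66°C (parcel warmer than environment)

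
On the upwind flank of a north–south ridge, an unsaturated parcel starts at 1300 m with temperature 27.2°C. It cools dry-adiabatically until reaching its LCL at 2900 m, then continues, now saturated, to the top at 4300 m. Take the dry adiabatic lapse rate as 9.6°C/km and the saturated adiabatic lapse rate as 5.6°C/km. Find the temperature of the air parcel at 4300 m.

1300 → 2900 m (dry, 9.6°C/km): ΔT = -9.6 × 1.6 = -15.36°C → T = 11.84°C
2900 → 4300 m (saturated, 5.6°C/km): ΔT = -5.6 × 1.4 = -7.84°C → T = 4°C

4°C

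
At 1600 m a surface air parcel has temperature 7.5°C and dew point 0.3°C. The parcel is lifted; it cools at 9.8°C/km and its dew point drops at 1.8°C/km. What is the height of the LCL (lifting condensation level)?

T and T_d converge at 9.8 − 1.8 = 8°C per km
Height above start = (7.5 − 0.3) / 8 = 0.9 km
LCL altitude = 1600 m + 900 m = 2500 m

2500 m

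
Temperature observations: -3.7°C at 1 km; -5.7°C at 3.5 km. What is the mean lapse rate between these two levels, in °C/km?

Γ = −ΔT/Δz = (-3.7 − (-5.7)) / (3500 − 1000) m
  = 2°C / 2.5 km = 0.8°C/km

0.8°C/km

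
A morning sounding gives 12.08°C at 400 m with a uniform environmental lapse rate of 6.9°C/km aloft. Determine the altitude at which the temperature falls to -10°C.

3600 m

Height above start = (12.08 − (-10)) / 6.9 = 3.2 km
Altitude = 400 m + 3200 m = 3600 m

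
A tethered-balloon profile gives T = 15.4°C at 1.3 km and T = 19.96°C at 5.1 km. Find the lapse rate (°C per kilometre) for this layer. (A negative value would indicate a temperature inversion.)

-1.2°C/km

Γ = −ΔT/Δz = (15.4 − 19.96) / (5100 − 1300) m
  = -4.56°C / 3.8 km = -1.2°C/km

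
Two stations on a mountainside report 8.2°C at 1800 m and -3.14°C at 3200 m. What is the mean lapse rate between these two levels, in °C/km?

8.1°C/km

Γ = −ΔT/Δz = (8.2 − (-3.14)) / (3200 − 1800) m
  = 11.34°C / 1.4 km = 8.1°C/km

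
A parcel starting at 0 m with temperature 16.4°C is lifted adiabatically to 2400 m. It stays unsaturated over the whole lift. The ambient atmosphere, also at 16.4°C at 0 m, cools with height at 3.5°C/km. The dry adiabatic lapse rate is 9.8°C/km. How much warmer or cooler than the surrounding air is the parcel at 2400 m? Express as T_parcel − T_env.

Parcel:
  0–2400 m, dry: Δz = 2.4 km ⇒ ΔT = -23.52°C; T = -7.12°C
Environment:
  0–2400 m, environment: Δz = 2.4 km ⇒ ΔT = -8.4°C; T = 8°C
T_parcel − T_env = -7.12 − 8 = -15.12°C

-15.12°C (parcel cooler than environment)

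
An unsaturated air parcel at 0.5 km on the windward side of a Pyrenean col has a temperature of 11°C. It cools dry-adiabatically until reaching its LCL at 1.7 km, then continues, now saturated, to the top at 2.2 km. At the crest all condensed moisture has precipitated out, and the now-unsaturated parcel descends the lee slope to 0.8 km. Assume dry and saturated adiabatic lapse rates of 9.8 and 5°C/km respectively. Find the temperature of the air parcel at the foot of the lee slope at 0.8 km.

10.46°C

500 → 1700 m (dry, 9.8°C/km): ΔT = -9.8 × 1.2 = -11.76°C → T = -0.76°C
1700 → 2200 m (saturated, 5°C/km): ΔT = -5 × 0.5 = -2.5°C → T = -3.26°C
2200 → 800 m (dry descent, 9.8°C/km): ΔT = +9.8 × 1.4 = +13.72°C → T = 10.46°C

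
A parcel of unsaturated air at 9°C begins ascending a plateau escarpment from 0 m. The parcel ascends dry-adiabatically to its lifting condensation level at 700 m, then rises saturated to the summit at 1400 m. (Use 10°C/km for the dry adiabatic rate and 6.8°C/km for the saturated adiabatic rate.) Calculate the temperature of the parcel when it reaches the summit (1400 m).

From 0 m to 700 m (dry): cools by 10 × 0.7 = 7°C, giving 2°C.
From 700 m to 1400 m (saturated): cools by 6.8 × 0.7 = 4.76°C, giving -2.76°C.

-2.76°C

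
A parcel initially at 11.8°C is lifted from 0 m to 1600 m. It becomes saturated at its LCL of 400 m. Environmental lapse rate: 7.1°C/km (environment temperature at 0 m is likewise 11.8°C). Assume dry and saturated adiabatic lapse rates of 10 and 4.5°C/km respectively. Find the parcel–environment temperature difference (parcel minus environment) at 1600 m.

Parcel:
  From 0 m to 400 m (dry): cools by 10 × 0.4 = 4°C, giving 7.8°C.
  From 400 m to 1600 m (saturated): cools by 4.5 × 1.2 = 5.4°C, giving 2.4°C.
Environment:
  From 0 m to 1600 m (environment): cools by 7.1 × 1.6 = 11.36°C, giving 0.44°C.
T_parcel − T_env = 2.4 − 0.44 = +1.96°C

+1.96°C (parcel warmer than environment)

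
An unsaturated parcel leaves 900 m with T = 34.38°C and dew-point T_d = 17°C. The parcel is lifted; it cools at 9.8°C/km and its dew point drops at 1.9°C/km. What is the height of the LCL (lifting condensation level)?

3100 m

T and T_d converge at 9.8 − 1.9 = 7.9°C per km
Height above start = (34.38 − 17) / 7.9 = 2.2 km
LCL altitude = 900 m + 2200 m = 3100 m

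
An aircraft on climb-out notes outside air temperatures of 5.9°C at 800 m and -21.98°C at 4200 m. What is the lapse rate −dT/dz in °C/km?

8.2°C/km

Γ = −ΔT/Δz = (5.9 − (-21.98)) / (4200 − 800) m
  = 27.88°C / 3.4 km = 8.2°C/km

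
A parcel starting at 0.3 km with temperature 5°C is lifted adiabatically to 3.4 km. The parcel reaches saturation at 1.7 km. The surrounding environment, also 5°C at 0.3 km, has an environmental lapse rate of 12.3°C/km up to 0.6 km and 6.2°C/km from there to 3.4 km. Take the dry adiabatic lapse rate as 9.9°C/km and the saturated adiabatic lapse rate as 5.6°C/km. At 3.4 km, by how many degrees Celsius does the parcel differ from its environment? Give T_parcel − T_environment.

-2.33°C (parcel cooler than environment)

Parcel:
  300–1700 m, dry: Δz = 1.4 km ⇒ ΔT = -13.86°C; T = -8.86°C
  1700–3400 m, saturated: Δz = 1.7 km ⇒ ΔT = -9.52°C; T = -18.38°C
Environment:
  300–600 m, environment, lower layer: Δz = 0.3 km ⇒ ΔT = -3.69°C; T = 1.31°C
  600–3400 m, environment, upper layer: Δz = 2.8 km ⇒ ΔT = -17.36°C; T = -16.05°C
T_parcel − T_env = -18.38 − (-16.05) = -2.33°C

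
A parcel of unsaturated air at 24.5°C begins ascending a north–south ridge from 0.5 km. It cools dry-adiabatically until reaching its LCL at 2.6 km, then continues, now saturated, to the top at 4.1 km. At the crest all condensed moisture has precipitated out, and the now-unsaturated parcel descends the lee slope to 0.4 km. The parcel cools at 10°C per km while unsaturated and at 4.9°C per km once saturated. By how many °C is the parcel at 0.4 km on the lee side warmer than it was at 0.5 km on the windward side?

500–2600 m, dry: Δz = 2.1 km ⇒ ΔT = -21°C; T = 3.5°C
2600–4100 m, saturated: Δz = 1.5 km ⇒ ΔT = -7.35°C; T = -3.85°C
4100–400 m, dry descent: Δz = 3.7 km ⇒ ΔT = +37°C; T = 33.15°C
Net change vs windward start: 33.15 − 24.5 = +8.65°C

+8.65°C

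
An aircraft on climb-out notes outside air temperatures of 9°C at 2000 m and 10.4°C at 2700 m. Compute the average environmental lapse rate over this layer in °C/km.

-2°C/km

Γ = −ΔT/Δz = (9 − 10.4) / (2700 − 2000) m
  = -1.4°C / 0.7 km = -2°C/km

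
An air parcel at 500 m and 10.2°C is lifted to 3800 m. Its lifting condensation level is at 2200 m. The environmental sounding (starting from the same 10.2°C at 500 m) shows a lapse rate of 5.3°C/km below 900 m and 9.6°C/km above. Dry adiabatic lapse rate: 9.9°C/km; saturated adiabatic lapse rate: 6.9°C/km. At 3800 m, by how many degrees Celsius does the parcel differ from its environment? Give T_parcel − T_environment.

Parcel:
  From 500 m to 2200 m (dry): cools by 9.9 × 1.7 = 16.83°C, giving -6.63°C.
  From 2200 m to 3800 m (saturated): cools by 6.9 × 1.6 = 11.04°C, giving -17.67°C.
Environment:
  From 500 m to 900 m (environment, lower layer): cools by 5.3 × 0.4 = 2.12°C, giving 8.08°C.
  From 900 m to 3800 m (environment, upper layer): cools by 9.6 × 2.9 = 27.84°C, giving -19.76°C.
T_parcel − T_env = -17.67 − (-19.76) = +2.09°C

+2.09°C (parcel warmer than environment)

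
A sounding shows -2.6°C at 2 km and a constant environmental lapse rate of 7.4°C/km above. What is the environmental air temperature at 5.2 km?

-26.28°C

2000 → 5200 m (environmental, 7.4°C/km): ΔT = -7.4 × 3.2 = -23.68°C → T = -26.28°C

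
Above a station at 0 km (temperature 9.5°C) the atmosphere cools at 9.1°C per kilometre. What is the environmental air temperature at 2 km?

Environmental to 2000 m: -9.1 × 2 km = -18.2°C, so T = -8.7°C.

-8.7°C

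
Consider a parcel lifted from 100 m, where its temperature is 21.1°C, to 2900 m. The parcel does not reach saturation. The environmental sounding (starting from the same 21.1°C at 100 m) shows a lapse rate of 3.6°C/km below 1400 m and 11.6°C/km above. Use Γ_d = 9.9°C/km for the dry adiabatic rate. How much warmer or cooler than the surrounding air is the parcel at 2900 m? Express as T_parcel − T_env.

-5.64°C (parcel cooler than environment)

Parcel:
  From 100 m to 2900 m (dry): cools by 9.9 × 2.8 = 27.72°C, giving -6.62°C.
Environment:
  From 100 m to 1400 m (environment, lower layer): cools by 3.6 × 1.3 = 4.68°C, giving 16.42°C.
  From 1400 m to 2900 m (environment, upper layer): cools by 11.6 × 1.5 = 17.4°C, giving -0.98°C.
T_parcel − T_env = -6.62 − (-0.98) = -5.64°C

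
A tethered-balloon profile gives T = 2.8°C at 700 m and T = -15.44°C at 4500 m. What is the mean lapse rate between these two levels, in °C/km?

4.8°C/km

Γ = −ΔT/Δz = (2.8 − (-15.44)) / (4500 − 700) m
  = 18.24°C / 3.8 km = 4.8°C/km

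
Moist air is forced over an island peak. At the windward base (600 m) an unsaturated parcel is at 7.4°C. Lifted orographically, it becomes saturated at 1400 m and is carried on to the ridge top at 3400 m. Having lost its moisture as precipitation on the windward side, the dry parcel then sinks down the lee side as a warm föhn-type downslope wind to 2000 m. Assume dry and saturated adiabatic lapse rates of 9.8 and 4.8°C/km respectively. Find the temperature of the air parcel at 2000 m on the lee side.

3.68°C

600 → 1400 m (dry, 9.8°C/km): ΔT = -9.8 × 0.8 = -7.84°C → T = -0.44°C
1400 → 3400 m (saturated, 4.8°C/km): ΔT = -4.8 × 2 = -9.6°C → T = -10.04°C
3400 → 2000 m (dry descent, 9.8°C/km): ΔT = +9.8 × 1.4 = +13.72°C → T = 3.68°C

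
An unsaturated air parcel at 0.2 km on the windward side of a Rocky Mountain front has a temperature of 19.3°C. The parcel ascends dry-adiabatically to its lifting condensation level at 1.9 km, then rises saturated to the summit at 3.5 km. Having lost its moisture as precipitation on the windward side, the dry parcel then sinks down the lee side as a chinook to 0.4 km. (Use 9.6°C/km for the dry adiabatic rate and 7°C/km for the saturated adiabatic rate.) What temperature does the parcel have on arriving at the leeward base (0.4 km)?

21.54°C

Dry to 1900 m: -9.6 × 1.7 km = -16.32°C, so T = 2.98°C.
Saturated to 3500 m: -7 × 1.6 km = -11.2°C, so T = -8.22°C.
Dry descent to 400 m: +9.6 × 3.1 km = +29.76°C, so T = 21.54°C.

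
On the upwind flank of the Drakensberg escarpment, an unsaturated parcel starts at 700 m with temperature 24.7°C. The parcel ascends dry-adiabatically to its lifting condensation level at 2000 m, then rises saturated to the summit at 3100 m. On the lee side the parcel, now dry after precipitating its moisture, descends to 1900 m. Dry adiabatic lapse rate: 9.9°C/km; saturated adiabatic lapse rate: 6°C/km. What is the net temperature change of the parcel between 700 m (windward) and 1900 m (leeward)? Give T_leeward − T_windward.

Dry to 2000 m: -9.9 × 1.3 km = -12.87°C, so T = 11.83°C.
Saturated to 3100 m: -6 × 1.1 km = -6.6°C, so T = 5.23°C.
Dry descent to 1900 m: +9.9 × 1.2 km = +11.88°C, so T = 17.11°C.
Net change vs windward start: 17.11 − 24.7 = -7.59°C

-7.59°C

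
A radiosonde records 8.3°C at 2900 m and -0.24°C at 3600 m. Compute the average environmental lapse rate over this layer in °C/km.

Γ = −ΔT/Δz = (8.3 − (-0.24)) / (3600 − 2900) m
  = 8.54°C / 0.7 km = 12.2°C/km

12.2°C/km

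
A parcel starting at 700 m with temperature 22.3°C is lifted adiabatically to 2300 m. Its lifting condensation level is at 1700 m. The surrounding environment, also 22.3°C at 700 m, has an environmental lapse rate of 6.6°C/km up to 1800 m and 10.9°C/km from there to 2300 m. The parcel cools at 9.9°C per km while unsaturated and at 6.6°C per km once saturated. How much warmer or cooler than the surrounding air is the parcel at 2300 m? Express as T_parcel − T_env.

Parcel:
  700 → 1700 m (dry, 9.9°C/km): ΔT = -9.9 × 1 = -9.9°C → T = 12.4°C
  1700 → 2300 m (saturated, 6.6°C/km): ΔT = -6.6 × 0.6 = -3.96°C → T = 8.44°C
Environment:
  700 → 1800 m (environment, lower layer, 6.6°C/km): ΔT = -6.6 × 1.1 = -7.26°C → T = 15.04°C
  1800 → 2300 m (environment, upper layer, 10.9°C/km): ΔT = -10.9 × 0.5 = -5.45°C → T = 9.59°C
T_parcel − T_env = 8.44 − 9.59 = -1.15°C

-1.15°C (parcel cooler than environment)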